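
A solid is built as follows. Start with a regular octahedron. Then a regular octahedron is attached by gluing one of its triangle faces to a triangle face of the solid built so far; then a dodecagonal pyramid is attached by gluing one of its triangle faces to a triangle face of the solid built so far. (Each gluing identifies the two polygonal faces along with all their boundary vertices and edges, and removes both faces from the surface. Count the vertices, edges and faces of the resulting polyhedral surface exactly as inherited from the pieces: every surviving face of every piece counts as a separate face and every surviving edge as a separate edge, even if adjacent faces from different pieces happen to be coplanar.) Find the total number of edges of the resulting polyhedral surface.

42

A regular octahedron: V=6, E=12, F=8.
Attach a regular octahedron (V=6, E=12, F=8) along a 3-gon: merge 3 vertices and 3 edges, delete both glued faces → V=9, E=21, F=14.
Attach a dodecagonal pyramid (V=13, E=24, F=13) along a 3-gon: merge 3 vertices and 3 edges, delete both glued faces → V=19, E=42, F=25.
Check: V − E + F = 19 − 42 + 25 = 2.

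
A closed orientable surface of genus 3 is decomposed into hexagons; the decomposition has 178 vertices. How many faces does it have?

χ = 2 − 2·3 = -4, and every face is a hexagon so 6F = 2E.
V − E + F = -4 with E = 6F/2 gives 178 − (6/2 − 1)·F = -4, so F = 91 and E = 273.

91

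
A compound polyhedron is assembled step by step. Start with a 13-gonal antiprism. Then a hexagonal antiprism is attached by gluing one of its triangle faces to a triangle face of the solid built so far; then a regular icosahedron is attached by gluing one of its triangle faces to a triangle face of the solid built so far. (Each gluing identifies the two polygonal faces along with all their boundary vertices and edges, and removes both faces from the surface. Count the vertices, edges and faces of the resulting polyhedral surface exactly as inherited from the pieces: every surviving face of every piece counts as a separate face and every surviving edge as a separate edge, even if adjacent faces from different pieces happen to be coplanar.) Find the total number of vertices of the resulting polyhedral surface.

44

A 13-gonal antiprism: V=26, E=52, F=28.
Attach a hexagonal antiprism (V=12, E=24, F=14) along a 3-gon: merge 3 vertices and 3 edges, delete both glued faces → V=35, E=73, F=40.
Attach a regular icosahedron (V=12, E=30, F=20) along a 3-gon: merge 3 vertices and 3 edges, delete both glued faces → V=44, E=100, F=58.
Check: V − E + F = 44 − 100 + 58 = 2.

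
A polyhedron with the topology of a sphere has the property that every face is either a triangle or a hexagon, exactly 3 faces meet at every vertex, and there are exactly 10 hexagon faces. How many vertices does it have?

24

Let x be the number of triangles; then F = 10 + x.
Edge–face incidences: 2E = 6·10 + 3·x = 60 + 3x.
Every vertex has degree 3, so 3V = 2E.
Euler: V − E + F = 2 ⇒ (2E)/3 − E + (10 + x) = 2.
Multiply by 6: 2·(2E) − 3·(2E) + 6·(10 + x) = 12, i.e. 60 + 6x − (60 + 3x) = 12.
Collecting terms: 3x = 12, so x = 4.
Then 2E = 60 + 3·4 = 72, so E = 36, V = 2E/3 = 24, F = 10 + 4 = 14.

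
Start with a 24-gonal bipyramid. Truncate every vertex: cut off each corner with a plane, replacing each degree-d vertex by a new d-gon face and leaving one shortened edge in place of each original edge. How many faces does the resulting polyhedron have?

74

The base solid has V = 26, E = 72, F = 48.
Truncation replaces each original edge-end by a new vertex, so V′ = 2E = 144.
Each original edge survives, and each old vertex of degree d contributes d new edges; summing degrees gives Σd = 2E, so E′ = E + 2E = 3E = 216.
Each original face survives and each original vertex becomes one new face: F′ = F + V = 74.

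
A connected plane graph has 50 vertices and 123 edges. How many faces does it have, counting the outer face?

Euler's formula for a connected plane graph: V − E + F = 2, so F = 2 − 50 + 123 = 75.

75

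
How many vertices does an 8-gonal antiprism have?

An antiprism on an n-gon has two n-gon caps and 2n triangles: V = 2·8 = 16, E = 4·8 = 32, F = 2·8 + 2 = 18.
Check: V − E + F = 16 − 32 + 18 = 2.

16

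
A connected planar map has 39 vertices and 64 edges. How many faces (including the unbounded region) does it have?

Euler's formula for a connected plane graph: V − E + F = 2, so F = 2 − 39 + 64 = 27.

27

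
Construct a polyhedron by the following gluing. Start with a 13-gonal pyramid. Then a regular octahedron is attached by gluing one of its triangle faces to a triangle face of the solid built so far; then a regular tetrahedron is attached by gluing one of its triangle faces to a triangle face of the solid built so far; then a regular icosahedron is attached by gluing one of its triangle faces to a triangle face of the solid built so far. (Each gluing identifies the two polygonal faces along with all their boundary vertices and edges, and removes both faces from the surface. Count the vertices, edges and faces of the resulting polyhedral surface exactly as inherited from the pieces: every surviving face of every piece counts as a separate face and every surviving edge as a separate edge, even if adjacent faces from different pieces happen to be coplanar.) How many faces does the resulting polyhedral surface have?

A 13-gonal pyramid: V=14, E=26, F=14.
Attach a regular octahedron (V=6, E=12, F=8) along a 3-gon: merge 3 vertices and 3 edges, delete both glued faces → V=17, E=35, F=20.
Attach a regular tetrahedron (V=4, E=6, F=4) along a 3-gon: merge 3 vertices and 3 edges, delete both glued faces → V=18, E=38, F=22.
Attach a regular icosahedron (V=12, E=30, F=20) along a 3-gon: merge 3 vertices and 3 edges, delete both glued faces → V=27, E=65, F=40.
Check: V − E + F = 27 − 65 + 40 = 2.

40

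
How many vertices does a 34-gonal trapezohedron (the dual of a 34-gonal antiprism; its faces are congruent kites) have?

The n-trapezohedron (dual of the n-antiprism) has V = 2·34 + 2 = 70, E = 4·34 = 136, F = 2·34 = 68.

70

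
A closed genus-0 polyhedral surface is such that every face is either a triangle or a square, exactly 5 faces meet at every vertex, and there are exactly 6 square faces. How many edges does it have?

Let x be the number of triangles; then F = 6 + x.
Edge–face incidences: 2E = 4·6 + 3·x = 24 + 3x.
Every vertex has degree 5, so 5V = 2E.
Euler: V − E + F = 2 ⇒ (2E)/5 − E + (6 + x) = 2.
Multiply by 10: 2·(2E) − 5·(2E) + 10·(6 + x) = 20, i.e. 60 + 10x − 3·(24 + 3x) = 20.
Collecting terms: x − 12 = 20, so x = 32.
Then 2E = 24 + 3·32 = 120, so E = 60, V = 2E/5 = 24, F = 6 + 32 = 38.

60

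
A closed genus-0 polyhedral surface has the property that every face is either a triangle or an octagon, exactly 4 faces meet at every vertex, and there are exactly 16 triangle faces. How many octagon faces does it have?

Let x be the number of octagons; then F = 16 + x.
Edge–face incidences: 2E = 3·16 + 8·x = 48 + 8x.
Every vertex has degree 4, so 4V = 2E.
Euler: V − E + F = 2 ⇒ (2E)/4 − E + (16 + x) = 2.
Multiply by 8: 2·(2E) − 4·(2E) + 8·(16 + x) = 16, i.e. 128 + 8x − 2·(48 + 8x) = 16.
Collecting terms: −8x + 32 = 16, so −8x = −16, so x = 2.
Then 2E = 48 + 8·2 = 64, so E = 32, V = 2E/4 = 16, F = 16 + 2 = 18.

2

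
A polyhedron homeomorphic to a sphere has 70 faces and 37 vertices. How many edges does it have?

105

Here V − E + F = 2.
E = V + F − (2) = 37 + 70 − (2) = 105.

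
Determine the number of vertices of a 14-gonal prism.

A prism on an n-gon has two n-gon bases and n rectangular sides: V = 2·14 = 28, E = 3·14 = 42, F = 14 + 2 = 16.

28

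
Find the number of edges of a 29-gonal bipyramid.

87

A bipyramid over an n-gon has 2n triangular faces and n + 2 vertices: V = 29 + 2 = 31, E = 3·29 = 87, F = 2·29 = 58.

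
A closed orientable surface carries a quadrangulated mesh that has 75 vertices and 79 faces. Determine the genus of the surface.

3

Every face is a square, so 2E = 4·79 = 316, giving E = 158.
χ = V − E + F = 75 − 158 + 79 = -4.
For a closed orientable surface χ = 2 − 2g, so g = (2 − (-4))/2 = 3.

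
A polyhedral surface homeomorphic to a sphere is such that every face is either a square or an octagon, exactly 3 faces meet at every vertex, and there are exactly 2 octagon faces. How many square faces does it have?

8

Let x be the number of squares; then F = 2 + x.
Edge–face incidences: 2E = 8·2 + 4·x = 16 + 4x.
Every vertex has degree 3, so 3V = 2E.
Euler: V − E + F = 2 ⇒ (2E)/3 − E + (2 + x) = 2.
Multiply by 6: 2·(2E) − 3·(2E) + 6·(2 + x) = 12, i.e. 12 + 6x − (16 + 4x) = 12.
Collecting terms: 2x − 4 = 12, so 2x = 16, so x = 8.
Then 2E = 16 + 4·8 = 48, so E = 24, V = 2E/3 = 16, F = 2 + 8 = 10.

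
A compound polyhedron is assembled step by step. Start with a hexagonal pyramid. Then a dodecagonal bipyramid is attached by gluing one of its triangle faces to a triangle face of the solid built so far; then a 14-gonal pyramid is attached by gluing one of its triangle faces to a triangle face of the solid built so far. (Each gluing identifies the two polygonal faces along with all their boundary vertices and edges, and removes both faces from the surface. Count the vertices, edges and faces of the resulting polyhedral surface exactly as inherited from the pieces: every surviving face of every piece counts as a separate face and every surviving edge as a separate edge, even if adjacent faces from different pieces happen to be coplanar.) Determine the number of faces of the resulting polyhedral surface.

42

A hexagonal pyramid: V=7, E=12, F=7.
Attach a dodecagonal bipyramid (V=14, E=36, F=24) along a 3-gon: merge 3 vertices and 3 edges, delete both glued faces → V=18, E=45, F=29.
Attach a 14-gonal pyramid (V=15, E=28, F=15) along a 3-gon: merge 3 vertices and 3 edges, delete both glued faces → V=30, E=70, F=42.
Check: V − E + F = 30 − 70 + 42 = 2.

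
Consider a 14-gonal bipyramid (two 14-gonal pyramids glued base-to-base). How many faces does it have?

A bipyramid over an n-gon has 2n triangular faces and n + 2 vertices: V = 14 + 2 = 16, E = 3·14 = 42, F = 2·14 = 28.
Check: V − E + F = 16 − 42 + 28 = 2.

28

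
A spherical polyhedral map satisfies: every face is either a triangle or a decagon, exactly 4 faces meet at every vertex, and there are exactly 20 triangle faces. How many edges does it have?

Let x be the number of decagons; then F = 20 + x.
Edge–face incidences: 2E = 3·20 + 10·x = 60 + 10x.
Every vertex has degree 4, so 4V = 2E.
Euler: V − E + F = 2 ⇒ (2E)/4 − E + (20 + x) = 2.
Multiply by 8: 2·(2E) − 4·(2E) + 8·(20 + x) = 16, i.e. 160 + 8x − 2·(60 + 10x) = 16.
Collecting terms: −12x + 40 = 16, so −12x = −24, so x = 2.
Then 2E = 60 + 10·2 = 80, so E = 40, V = 2E/4 = 20, F = 20 + 2 = 22.

40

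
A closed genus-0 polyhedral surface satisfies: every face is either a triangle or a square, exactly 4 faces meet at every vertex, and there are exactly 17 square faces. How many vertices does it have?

23

Let x be the number of triangles; then F = 17 + x.
Edge–face incidences: 2E = 4·17 + 3·x = 68 + 3x.
Every vertex has degree 4, so 4V = 2E.
Euler: V − E + F = 2 ⇒ (2E)/4 − E + (17 + x) = 2.
Multiply by 8: 2·(2E) − 4·(2E) + 8·(17 + x) = 16, i.e. 136 + 8x − 2·(68 + 3x) = 16.
Collecting terms: 2x = 16, so x = 8.
Then 2E = 68 + 3·8 = 92, so E = 46, V = 2E/4 = 23, F = 17 + 8 = 25.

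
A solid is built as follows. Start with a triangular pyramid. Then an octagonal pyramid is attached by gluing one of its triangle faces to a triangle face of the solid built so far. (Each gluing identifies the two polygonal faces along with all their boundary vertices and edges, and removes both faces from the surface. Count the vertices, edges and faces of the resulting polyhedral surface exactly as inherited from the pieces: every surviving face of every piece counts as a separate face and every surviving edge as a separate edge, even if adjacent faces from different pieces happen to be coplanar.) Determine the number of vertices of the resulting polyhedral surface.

A triangular pyramid: V=4, E=6, F=4.
Attach an octagonal pyramid (V=9, E=16, F=9) along a 3-gon: merge 3 vertices and 3 edges, delete both glued faces → V=10, E=19, F=11.
Check: V − E + F = 10 − 19 + 11 = 2.

10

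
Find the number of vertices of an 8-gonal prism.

A prism on an n-gon has two n-gon bases and n rectangular sides: V = 2·8 = 16, E = 3·8 = 24, F = 8 + 2 = 10.
Check: V − E + F = 16 − 24 + 10 = 2.

16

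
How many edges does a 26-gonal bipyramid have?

78

A bipyramid over an n-gon has 2n triangular faces and n + 2 vertices: V = 26 + 2 = 28, E = 3·26 = 78, F = 2·26 = 52.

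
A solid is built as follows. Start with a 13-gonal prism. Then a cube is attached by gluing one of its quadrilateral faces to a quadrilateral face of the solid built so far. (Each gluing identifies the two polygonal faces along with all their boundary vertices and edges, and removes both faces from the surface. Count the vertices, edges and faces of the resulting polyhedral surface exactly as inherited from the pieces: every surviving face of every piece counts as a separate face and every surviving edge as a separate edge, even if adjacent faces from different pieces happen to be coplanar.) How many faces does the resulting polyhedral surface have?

19

A 13-gonal prism: V=26, E=39, F=15.
Attach a cube (V=8, E=12, F=6) along a 4-gon: merge 4 vertices and 4 edges, delete both glued faces → V=30, E=47, F=19.
Check: V − E + F = 30 − 47 + 19 = 2.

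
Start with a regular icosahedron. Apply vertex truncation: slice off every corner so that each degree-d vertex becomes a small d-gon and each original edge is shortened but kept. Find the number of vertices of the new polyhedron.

The base solid has V = 12, E = 30, F = 20.
Truncation replaces each original edge-end by a new vertex, so V′ = 2E = 60.
Each original edge survives, and each old vertex of degree d contributes d new edges; summing degrees gives Σd = 2E, so E′ = E + 2E = 3E = 90.
Each original face survives and each original vertex becomes one new face: F′ = F + V = 32.

60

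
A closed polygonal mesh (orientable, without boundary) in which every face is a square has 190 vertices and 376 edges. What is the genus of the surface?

0

Every face is a square and each edge borders two faces, so 4F = 2·376, giving F = 188.
χ = V − E + F = 190 − 376 + 188 = 2.
For a closed orientable surface χ = 2 − 2g, so g = (2 − (2))/2 = 0.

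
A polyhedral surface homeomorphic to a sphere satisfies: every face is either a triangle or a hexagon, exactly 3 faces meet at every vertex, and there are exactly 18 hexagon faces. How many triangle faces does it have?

4

Let x be the number of triangles; then F = 18 + x.
Edge–face incidences: 2E = 6·18 + 3·x = 108 + 3x.
Every vertex has degree 3, so 3V = 2E.
Euler: V − E + F = 2 ⇒ (2E)/3 − E + (18 + x) = 2.
Multiply by 6: 2·(2E) − 3·(2E) + 6·(18 + x) = 12, i.e. 108 + 6x − (108 + 3x) = 12.
Collecting terms: 3x = 12, so x = 4.
Then 2E = 108 + 3·4 = 120, so E = 60, V = 2E/3 = 40, F = 18 + 4 = 22.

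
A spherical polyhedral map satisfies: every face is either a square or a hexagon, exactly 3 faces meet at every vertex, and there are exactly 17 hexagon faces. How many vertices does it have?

42

Let x be the number of squares; then F = 17 + x.
Edge–face incidences: 2E = 6·17 + 4·x = 102 + 4x.
Every vertex has degree 3, so 3V = 2E.
Euler: V − E + F = 2 ⇒ (2E)/3 − E + (17 + x) = 2.
Multiply by 6: 2·(2E) − 3·(2E) + 6·(17 + x) = 12, i.e. 102 + 6x − (102 + 4x) = 12.
Collecting terms: 2x = 12, so x = 6.
Then 2E = 102 + 4·6 = 126, so E = 63, V = 2E/3 = 42, F = 17 + 6 = 23.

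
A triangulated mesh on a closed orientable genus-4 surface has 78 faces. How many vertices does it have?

33

χ = 2 − 2·4 = -6, and every face is a triangle so 3F = 2E.
E = 3·78/2 = 117. Then V = -6 + E − F = -6 + 117 − 78 = 33.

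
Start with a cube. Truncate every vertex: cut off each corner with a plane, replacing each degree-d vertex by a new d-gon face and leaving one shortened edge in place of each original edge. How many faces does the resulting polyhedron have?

14

The base solid has V = 8, E = 12, F = 6.
Truncation replaces each original edge-end by a new vertex, so V′ = 2E = 24.
Each original edge survives, and each old vertex of degree d contributes d new edges; summing degrees gives Σd = 2E, so E′ = E + 2E = 3E = 36.
Each original face survives and each original vertex becomes one new face: F′ = F + V = 14.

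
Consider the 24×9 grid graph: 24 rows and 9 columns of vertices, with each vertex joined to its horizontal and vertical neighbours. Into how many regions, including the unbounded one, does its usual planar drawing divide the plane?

185

The grid has V = 24·9 = 216 vertices and E = 24·8 + 9·23 = 399 edges.
F = 2 − V + E = 2 − 216 + 399 = 185.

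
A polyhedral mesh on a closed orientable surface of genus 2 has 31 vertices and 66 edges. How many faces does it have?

33

For a closed orientable surface of genus 2, χ = 2 − 2·2 = -2.
F = -2 − V + E = -2 − 31 + 66 = 33.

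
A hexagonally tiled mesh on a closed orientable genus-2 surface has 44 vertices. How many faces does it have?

χ = 2 − 2·2 = -2, and every face is a hexagon so 6F = 2E.
V − E + F = -2 with E = 6F/2 gives 44 − (6/2 − 1)·F = -2, so F = 23 and E = 69.

23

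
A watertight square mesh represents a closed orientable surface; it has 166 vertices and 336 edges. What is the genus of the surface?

Every face is a square and each edge borders two faces, so 4F = 2·336, giving F = 168.
χ = V − E + F = 166 − 336 + 168 = -2.
For a closed orientable surface χ = 2 − 2g, so g = (2 − (-2))/2 = 2.

2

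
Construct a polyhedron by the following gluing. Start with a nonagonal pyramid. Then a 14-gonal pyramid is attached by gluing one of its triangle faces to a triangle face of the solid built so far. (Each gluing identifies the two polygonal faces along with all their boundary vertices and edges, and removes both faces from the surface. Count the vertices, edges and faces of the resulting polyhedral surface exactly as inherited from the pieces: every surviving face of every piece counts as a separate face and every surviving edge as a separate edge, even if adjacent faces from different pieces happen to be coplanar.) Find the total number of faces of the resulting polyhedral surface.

A nonagonal pyramid: V=10, E=18, F=10.
Attach a 14-gonal pyramid (V=15, E=28, F=15) along a 3-gon: merge 3 vertices and 3 edges, delete both glued faces → V=22, E=43, F=23.
Check: V − E + F = 22 − 43 + 23 = 2.

23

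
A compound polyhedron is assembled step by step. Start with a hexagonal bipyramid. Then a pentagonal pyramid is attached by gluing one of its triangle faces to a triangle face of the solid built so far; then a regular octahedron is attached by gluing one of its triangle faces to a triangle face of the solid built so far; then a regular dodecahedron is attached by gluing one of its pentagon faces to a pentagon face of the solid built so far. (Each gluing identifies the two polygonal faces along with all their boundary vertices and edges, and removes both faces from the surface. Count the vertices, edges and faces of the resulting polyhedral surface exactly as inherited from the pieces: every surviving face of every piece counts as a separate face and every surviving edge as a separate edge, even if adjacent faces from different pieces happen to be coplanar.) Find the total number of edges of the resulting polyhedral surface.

A hexagonal bipyramid: V=8, E=18, F=12.
Attach a pentagonal pyramid (V=6, E=10, F=6) along a 3-gon: merge 3 vertices and 3 edges, delete both glued faces → V=11, E=25, F=16.
Attach a regular octahedron (V=6, E=12, F=8) along a 3-gon: merge 3 vertices and 3 edges, delete both glued faces → V=14, E=34, F=22.
Attach a regular dodecahedron (V=20, E=30, F=12) along a 5-gon: merge 5 vertices and 5 edges, delete both glued faces → V=29, E=59, F=32.
Check: V − E + F = 29 − 59 + 32 = 2.

59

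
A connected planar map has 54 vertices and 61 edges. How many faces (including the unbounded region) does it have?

Euler's formula for a connected plane graph: V − E + F = 2, so F = 2 − 54 + 61 = 9.

9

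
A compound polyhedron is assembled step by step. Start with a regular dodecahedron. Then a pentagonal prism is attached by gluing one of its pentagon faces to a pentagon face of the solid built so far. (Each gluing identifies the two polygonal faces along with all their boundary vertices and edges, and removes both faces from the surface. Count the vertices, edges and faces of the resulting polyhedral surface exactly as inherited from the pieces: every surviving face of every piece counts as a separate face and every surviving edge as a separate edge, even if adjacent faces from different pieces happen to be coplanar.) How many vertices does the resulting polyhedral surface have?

A regular dodecahedron: V=20, E=30, F=12.
Attach a pentagonal prism (V=10, E=15, F=7) along a 5-gon: merge 5 vertices and 5 edges, delete both glued faces → V=25, E=40, F=17.
Check: V − E + F = 25 − 40 + 17 = 2.

25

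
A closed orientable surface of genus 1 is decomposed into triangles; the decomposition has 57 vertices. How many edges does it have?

171

χ = 2 − 2·1 = 0, and every face is a triangle so 3F = 2E.
V − E + F = 0 with E = 3F/2 gives 57 − (3/2 − 1)·F = 0, so F = 114 and E = 171.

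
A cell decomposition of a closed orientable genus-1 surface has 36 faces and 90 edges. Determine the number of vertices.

54

For a closed orientable surface of genus 1, χ = 2 − 2·1 = 0.
V = 0 + E − F = 0 + 90 − 36 = 54.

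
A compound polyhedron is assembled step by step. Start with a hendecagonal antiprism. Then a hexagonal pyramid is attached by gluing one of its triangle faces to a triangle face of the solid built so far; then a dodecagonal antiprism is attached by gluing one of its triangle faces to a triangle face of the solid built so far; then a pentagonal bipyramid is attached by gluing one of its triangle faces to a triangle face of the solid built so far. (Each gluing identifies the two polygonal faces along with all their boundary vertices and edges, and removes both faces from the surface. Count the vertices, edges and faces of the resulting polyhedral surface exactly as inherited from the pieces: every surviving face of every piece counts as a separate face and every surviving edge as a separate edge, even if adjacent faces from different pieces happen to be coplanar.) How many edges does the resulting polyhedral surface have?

110

A hendecagonal antiprism: V=22, E=44, F=24.
Attach a hexagonal pyramid (V=7, E=12, F=7) along a 3-gon: merge 3 vertices and 3 edges, delete both glued faces → V=26, E=53, F=29.
Attach a dodecagonal antiprism (V=24, E=48, F=26) along a 3-gon: merge 3 vertices and 3 edges, delete both glued faces → V=47, E=98, F=53.
Attach a pentagonal bipyramid (V=7, E=15, F=10) along a 3-gon: merge 3 vertices and 3 edges, delete both glued faces → V=51, E=110, F=61.
Check: V − E + F = 51 − 110 + 61 = 2.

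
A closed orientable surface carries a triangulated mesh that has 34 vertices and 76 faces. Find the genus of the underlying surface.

3

Every face is a triangle, so 2E = 3·76 = 228, giving E = 114.
χ = V − E + F = 34 − 114 + 76 = -4.
For a closed orientable surface χ = 2 − 2g, so g = (2 − (-4))/2 = 3.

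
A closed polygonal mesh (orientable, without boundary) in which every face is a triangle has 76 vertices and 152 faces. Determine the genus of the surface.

1

Every face is a triangle, so 2E = 3·152 = 456, giving E = 228.
χ = V − E + F = 76 − 228 + 152 = 0.
For a closed orientable surface χ = 2 − 2g, so g = (2 − (0))/2 = 1.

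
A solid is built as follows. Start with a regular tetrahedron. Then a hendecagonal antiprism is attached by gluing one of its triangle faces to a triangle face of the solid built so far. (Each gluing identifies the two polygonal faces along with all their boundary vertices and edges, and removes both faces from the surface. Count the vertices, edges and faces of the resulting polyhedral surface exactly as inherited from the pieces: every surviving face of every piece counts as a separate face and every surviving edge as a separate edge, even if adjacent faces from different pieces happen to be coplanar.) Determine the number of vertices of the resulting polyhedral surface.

A regular tetrahedron: V=4, E=6, F=4.
Attach a hendecagonal antiprism (V=22, E=44, F=24) along a 3-gon: merge 3 vertices and 3 edges, delete both glued faces → V=23, E=47, F=26.
Check: V − E + F = 23 − 47 + 26 = 2.

23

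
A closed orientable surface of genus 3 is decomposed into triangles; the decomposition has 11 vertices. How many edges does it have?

χ = 2 − 2·3 = -4, and every face is a triangle so 3F = 2E.
V − E + F = -4 with E = 3F/2 gives 11 − (3/2 − 1)·F = -4, so F = 30 and E = 45.

45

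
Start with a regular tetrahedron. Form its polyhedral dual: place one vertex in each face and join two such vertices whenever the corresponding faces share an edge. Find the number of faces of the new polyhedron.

4

The base solid has V = 4, E = 6, F = 4.
The dual swaps V and F and preserves E: V′ = F = 4, E′ = E = 6, F′ = V = 4.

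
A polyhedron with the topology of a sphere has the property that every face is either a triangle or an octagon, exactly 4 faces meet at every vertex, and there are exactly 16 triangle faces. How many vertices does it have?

16

Let x be the number of octagons; then F = 16 + x.
Edge–face incidences: 2E = 3·16 + 8·x = 48 + 8x.
Every vertex has degree 4, so 4V = 2E.
Euler: V − E + F = 2 ⇒ (2E)/4 − E + (16 + x) = 2.
Multiply by 8: 2·(2E) − 4·(2E) + 8·(16 + x) = 16, i.e. 128 + 8x − 2·(48 + 8x) = 16.
Collecting terms: −8x + 32 = 16, so −8x = −16, so x = 2.
Then 2E = 48 + 8·2 = 64, so E = 32, V = 2E/4 = 16, F = 16 + 2 = 18.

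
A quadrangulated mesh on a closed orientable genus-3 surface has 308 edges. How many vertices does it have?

150

χ = 2 − 2·3 = -4, and every face is a square so 4F = 2E.
F = 2E/4 = 154. Then V = -4 + E − F = -4 + 308 − 154 = 150.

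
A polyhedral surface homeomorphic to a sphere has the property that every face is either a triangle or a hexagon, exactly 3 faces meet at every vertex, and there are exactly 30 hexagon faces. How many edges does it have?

Let x be the number of triangles; then F = 30 + x.
Edge–face incidences: 2E = 6·30 + 3·x = 180 + 3x.
Every vertex has degree 3, so 3V = 2E.
Euler: V − E + F = 2 ⇒ (2E)/3 − E + (30 + x) = 2.
Multiply by 6: 2·(2E) − 3·(2E) + 6·(30 + x) = 12, i.e. 180 + 6x − (180 + 3x) = 12.
Collecting terms: 3x = 12, so x = 4.
Then 2E = 180 + 3·4 = 192, so E = 96, V = 2E/3 = 64, F = 30 + 4 = 34.

96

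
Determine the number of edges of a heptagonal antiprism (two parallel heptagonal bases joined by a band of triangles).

An antiprism on an n-gon has two n-gon caps and 2n triangles: V = 2·7 = 14, E = 4·7 = 28, F = 2·7 + 2 = 16.

28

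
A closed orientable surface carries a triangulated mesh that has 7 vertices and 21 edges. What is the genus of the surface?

1

Every face is a triangle and each edge borders two faces, so 3F = 2·21, giving F = 14.
χ = V − E + F = 7 − 21 + 14 = 0.
For a closed orientable surface χ = 2 − 2g, so g = (2 − (0))/2 = 1.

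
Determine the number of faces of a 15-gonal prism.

A prism on an n-gon has two n-gon bases and n rectangular sides: V = 2·15 = 30, E = 3·15 = 45, F = 15 + 2 = 17.

17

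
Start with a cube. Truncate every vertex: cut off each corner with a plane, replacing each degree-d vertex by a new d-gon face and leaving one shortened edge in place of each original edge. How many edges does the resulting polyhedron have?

The base solid has V = 8, E = 12, F = 6.
Truncation replaces each original edge-end by a new vertex, so V′ = 2E = 24.
Each original edge survives, and each old vertex of degree d contributes d new edges; summing degrees gives Σd = 2E, so E′ = E + 2E = 3E = 36.
Each original face survives and each original vertex becomes one new face: F′ = F + V = 14.

36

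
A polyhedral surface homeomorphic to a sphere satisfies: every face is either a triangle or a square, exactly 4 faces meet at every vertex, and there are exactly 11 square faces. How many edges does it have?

34

Let x be the number of triangles; then F = 11 + x.
Edge–face incidences: 2E = 4·11 + 3·x = 44 + 3x.
Every vertex has degree 4, so 4V = 2E.
Euler: V − E + F = 2 ⇒ (2E)/4 − E + (11 + x) = 2.
Multiply by 8: 2·(2E) − 4·(2E) + 8·(11 + x) = 16, i.e. 88 + 8x − 2·(44 + 3x) = 16.
Collecting terms: 2x = 16, so x = 8.
Then 2E = 44 + 3·8 = 68, so E = 34, V = 2E/4 = 17, F = 11 + 8 = 19.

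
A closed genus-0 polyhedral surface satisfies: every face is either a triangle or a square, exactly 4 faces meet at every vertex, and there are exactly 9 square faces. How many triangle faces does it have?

Let x be the number of triangles; then F = 9 + x.
Edge–face incidences: 2E = 4·9 + 3·x = 36 + 3x.
Every vertex has degree 4, so 4V = 2E.
Euler: V − E + F = 2 ⇒ (2E)/4 − E + (9 + x) = 2.
Multiply by 8: 2·(2E) − 4·(2E) + 8·(9 + x) = 16, i.e. 72 + 8x − 2·(36 + 3x) = 16.
Collecting terms: 2x = 16, so x = 8.
Then 2E = 36 + 3·8 = 60, so E = 30, V = 2E/4 = 15, F = 9 + 8 = 17.

8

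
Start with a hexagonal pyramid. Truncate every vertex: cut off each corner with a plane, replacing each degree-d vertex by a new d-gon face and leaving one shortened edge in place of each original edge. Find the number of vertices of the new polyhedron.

The base solid has V = 7, E = 12, F = 7.
Truncation replaces each original edge-end by a new vertex, so V′ = 2E = 24.
Each original edge survives, and each old vertex of degree d contributes d new edges; summing degrees gives Σd = 2E, so E′ = E + 2E = 3E = 36.
Each original face survives and each original vertex becomes one new face: F′ = F + V = 14.

24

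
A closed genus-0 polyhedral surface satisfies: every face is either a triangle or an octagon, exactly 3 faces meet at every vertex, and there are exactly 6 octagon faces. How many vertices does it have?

24

Let x be the number of triangles; then F = 6 + x.
Edge–face incidences: 2E = 8·6 + 3·x = 48 + 3x.
Every vertex has degree 3, so 3V = 2E.
Euler: V − E + F = 2 ⇒ (2E)/3 − E + (6 + x) = 2.
Multiply by 6: 2·(2E) − 3·(2E) + 6·(6 + x) = 12, i.e. 36 + 6x − (48 + 3x) = 12.
Collecting terms: 3x − 12 = 12, so 3x = 24, so x = 8.
Then 2E = 48 + 3·8 = 72, so E = 36, V = 2E/3 = 24, F = 6 + 8 = 14.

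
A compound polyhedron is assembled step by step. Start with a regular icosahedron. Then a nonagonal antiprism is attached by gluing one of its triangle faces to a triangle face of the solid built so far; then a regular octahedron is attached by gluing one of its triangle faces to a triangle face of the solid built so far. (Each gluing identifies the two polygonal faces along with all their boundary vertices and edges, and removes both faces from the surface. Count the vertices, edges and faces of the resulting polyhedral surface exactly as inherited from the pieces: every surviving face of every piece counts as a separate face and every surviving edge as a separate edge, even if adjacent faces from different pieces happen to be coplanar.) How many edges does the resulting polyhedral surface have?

A regular icosahedron: V=12, E=30, F=20.
Attach a nonagonal antiprism (V=18, E=36, F=20) along a 3-gon: merge 3 vertices and 3 edges, delete both glued faces → V=27, E=63, F=38.
Attach a regular octahedron (V=6, E=12, F=8) along a 3-gon: merge 3 vertices and 3 edges, delete both glued faces → V=30, E=72, F=44.
Check: V − E + F = 30 − 72 + 44 = 2.

72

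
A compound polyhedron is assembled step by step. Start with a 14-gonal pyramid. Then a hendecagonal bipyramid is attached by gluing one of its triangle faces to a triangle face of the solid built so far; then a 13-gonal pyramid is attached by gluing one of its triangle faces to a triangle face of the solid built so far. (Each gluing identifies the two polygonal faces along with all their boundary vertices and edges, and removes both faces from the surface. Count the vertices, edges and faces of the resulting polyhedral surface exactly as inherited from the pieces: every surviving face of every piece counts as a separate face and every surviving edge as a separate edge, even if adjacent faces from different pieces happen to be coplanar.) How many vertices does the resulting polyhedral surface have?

A 14-gonal pyramid: V=15, E=28, F=15.
Attach a hendecagonal bipyramid (V=13, E=33, F=22) along a 3-gon: merge 3 vertices and 3 edges, delete both glued faces → V=25, E=58, F=35.
Attach a 13-gonal pyramid (V=14, E=26, F=14) along a 3-gon: merge 3 vertices and 3 edges, delete both glued faces → V=36, E=81, F=47.
Check: V − E + F = 36 − 81 + 47 = 2.

36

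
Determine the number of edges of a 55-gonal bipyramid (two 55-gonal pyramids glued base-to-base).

A bipyramid over an n-gon has 2n triangular faces and n + 2 vertices: V = 55 + 2 = 57, E = 3·55 = 165, F = 2·55 = 110.

165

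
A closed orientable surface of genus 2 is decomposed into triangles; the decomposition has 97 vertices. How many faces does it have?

χ = 2 − 2·2 = -2, and every face is a triangle so 3F = 2E.
V − E + F = -2 with E = 3F/2 gives 97 − (3/2 − 1)·F = -2, so F = 198 and E = 297.

198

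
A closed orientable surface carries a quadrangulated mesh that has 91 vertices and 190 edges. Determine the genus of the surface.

Every face is a square and each edge borders two faces, so 4F = 2·190, giving F = 95.
χ = V − E + F = 91 − 190 + 95 = -4.
For a closed orientable surface χ = 2 − 2g, so g = (2 − (-4))/2 = 3.

3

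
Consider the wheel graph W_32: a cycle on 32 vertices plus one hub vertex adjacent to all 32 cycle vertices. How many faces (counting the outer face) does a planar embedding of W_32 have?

33

W_32 has V = 32 + 1 = 33 vertices and E = 2·32 = 64 edges.
By Euler's formula F = 2 − V + E = 2 − 33 + 64 = 33.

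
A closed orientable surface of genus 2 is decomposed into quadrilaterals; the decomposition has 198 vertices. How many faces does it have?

χ = 2 − 2·2 = -2, and every face is a square so 4F = 2E.
V − E + F = -2 with E = 4F/2 gives 198 − (4/2 − 1)·F = -2, so F = 200 and E = 400.

200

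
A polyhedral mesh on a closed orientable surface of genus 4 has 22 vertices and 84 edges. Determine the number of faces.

For a closed orientable surface of genus 4, χ = 2 − 2·4 = -6.
F = -6 − V + E = -6 − 22 + 84 = 56.

56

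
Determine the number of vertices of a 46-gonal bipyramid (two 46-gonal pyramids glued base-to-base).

A bipyramid over an n-gon has 2n triangular faces and n + 2 vertices: V = 46 + 2 = 48, E = 3·46 = 138, F = 2·46 = 92.

48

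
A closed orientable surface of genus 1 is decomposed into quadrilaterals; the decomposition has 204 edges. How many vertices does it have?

102

χ = 2 − 2·1 = 0, and every face is a square so 4F = 2E.
F = 2E/4 = 102. Then V = 0 + E − F = 0 + 204 − 102 = 102.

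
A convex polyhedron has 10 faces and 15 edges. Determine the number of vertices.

Here V − E + F = 2.
V = 2 + E − F = 2 + 15 − 10 = 7.

7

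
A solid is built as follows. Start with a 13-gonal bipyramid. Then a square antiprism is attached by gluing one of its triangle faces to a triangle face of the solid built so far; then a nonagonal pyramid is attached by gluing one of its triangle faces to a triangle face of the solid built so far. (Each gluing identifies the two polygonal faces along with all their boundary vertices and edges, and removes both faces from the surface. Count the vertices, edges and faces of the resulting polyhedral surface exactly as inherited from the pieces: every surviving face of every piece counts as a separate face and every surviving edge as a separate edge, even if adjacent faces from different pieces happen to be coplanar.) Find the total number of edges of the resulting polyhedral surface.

67

A 13-gonal bipyramid: V=15, E=39, F=26.
Attach a square antiprism (V=8, E=16, F=10) along a 3-gon: merge 3 vertices and 3 edges, delete both glued faces → V=20, E=52, F=34.
Attach a nonagonal pyramid (V=10, E=18, F=10) along a 3-gon: merge 3 vertices and 3 edges, delete both glued faces → V=27, E=67, F=42.
Check: V − E + F = 27 − 67 + 42 = 2.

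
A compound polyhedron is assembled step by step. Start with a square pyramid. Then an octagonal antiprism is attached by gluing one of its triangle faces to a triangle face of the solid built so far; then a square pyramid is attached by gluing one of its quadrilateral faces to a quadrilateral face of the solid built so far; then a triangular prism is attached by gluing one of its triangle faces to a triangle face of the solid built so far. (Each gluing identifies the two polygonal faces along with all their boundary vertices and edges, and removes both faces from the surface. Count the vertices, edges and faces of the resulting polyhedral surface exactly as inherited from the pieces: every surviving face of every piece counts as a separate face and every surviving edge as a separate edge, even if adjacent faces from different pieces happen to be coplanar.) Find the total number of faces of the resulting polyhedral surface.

A square pyramid: V=5, E=8, F=5.
Attach an octagonal antiprism (V=16, E=32, F=18) along a 3-gon: merge 3 vertices and 3 edges, delete both glued faces → V=18, E=37, F=21.
Attach a square pyramid (V=5, E=8, F=5) along a 4-gon: merge 4 vertices and 4 edges, delete both glued faces → V=19, E=41, F=24.
Attach a triangular prism (V=6, E=9, F=5) along a 3-gon: merge 3 vertices and 3 edges, delete both glued faces → V=22, E=47, F=27.
Check: V − E + F = 22 − 47 + 27 = 2.

27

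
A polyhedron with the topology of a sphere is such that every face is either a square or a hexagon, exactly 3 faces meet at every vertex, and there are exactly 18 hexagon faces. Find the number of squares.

Let x be the number of squares; then F = 18 + x.
Edge–face incidences: 2E = 6·18 + 4·x = 108 + 4x.
Every vertex has degree 3, so 3V = 2E.
Euler: V − E + F = 2 ⇒ (2E)/3 − E + (18 + x) = 2.
Multiply by 6: 2·(2E) − 3·(2E) + 6·(18 + x) = 12, i.e. 108 + 6x − (108 + 4x) = 12.
Collecting terms: 2x = 12, so x = 6.
Then 2E = 108 + 4·6 = 132, so E = 66, V = 2E/3 = 44, F = 18 + 6 = 24.

6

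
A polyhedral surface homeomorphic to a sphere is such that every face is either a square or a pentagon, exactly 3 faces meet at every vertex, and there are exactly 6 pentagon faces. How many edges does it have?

21

Let x be the number of squares; then F = 6 + x.
Edge–face incidences: 2E = 5·6 + 4·x = 30 + 4x.
Every vertex has degree 3, so 3V = 2E.
Euler: V − E + F = 2 ⇒ (2E)/3 − E + (6 + x) = 2.
Multiply by 6: 2·(2E) − 3·(2E) + 6·(6 + x) = 12, i.e. 36 + 6x − (30 + 4x) = 12.
Collecting terms: 2x + 6 = 12, so 2x = 6, so x = 3.
Then 2E = 30 + 4·3 = 42, so E = 21, V = 2E/3 = 14, F = 6 + 3 = 9.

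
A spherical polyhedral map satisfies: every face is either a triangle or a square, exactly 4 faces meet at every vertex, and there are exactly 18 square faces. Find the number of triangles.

Let x be the number of triangles; then F = 18 + x.
Edge–face incidences: 2E = 4·18 + 3·x = 72 + 3x.
Every vertex has degree 4, so 4V = 2E.
Euler: V − E + F = 2 ⇒ (2E)/4 − E + (18 + x) = 2.
Multiply by 8: 2·(2E) − 4·(2E) + 8·(18 + x) = 16, i.e. 144 + 8x − 2·(72 + 3x) = 16.
Collecting terms: 2x = 16, so x = 8.
Then 2E = 72 + 3·8 = 96, so E = 48, V = 2E/4 = 24, F = 18 + 8 = 26.

8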